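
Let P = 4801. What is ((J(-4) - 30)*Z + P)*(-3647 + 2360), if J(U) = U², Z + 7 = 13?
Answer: -6070779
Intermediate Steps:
Z = 6 (Z = -7 + 13 = 6)
((J(-4) - 30)*Z + P)*(-3647 + 2360) = (((-4)² - 30)*6 + 4801)*(-3647 + 2360) = ((16 - 30)*6 + 4801)*(-1287) = (-14*6 + 4801)*(-1287) = (-84 + 4801)*(-1287) = 4717*(-1287) = -6070779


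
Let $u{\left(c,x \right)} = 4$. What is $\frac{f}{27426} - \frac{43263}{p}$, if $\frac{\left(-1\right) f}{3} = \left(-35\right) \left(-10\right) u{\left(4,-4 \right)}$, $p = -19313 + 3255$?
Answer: $\frac{26644939}{10485874} \approx 2.541$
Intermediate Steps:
$p = -16058$
$f = -4200$ ($f = - 3 \left(-35\right) \left(-10\right) 4 = - 3 \cdot 350 \cdot 4 = \left(-3\right) 1400 = -4200$)
$\frac{f}{27426} - \frac{43263}{p} = - \frac{4200}{27426} - \frac{43263}{-16058} = \left(-4200\right) \frac{1}{27426} - - \frac{43263}{16058} = - \frac{100}{653} + \frac{43263}{16058} = \frac{26644939}{10485874}$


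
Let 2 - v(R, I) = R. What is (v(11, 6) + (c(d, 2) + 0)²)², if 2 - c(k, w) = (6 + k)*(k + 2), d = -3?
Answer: 256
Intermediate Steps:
c(k, w) = 2 - (2 + k)*(6 + k) (c(k, w) = 2 - (6 + k)*(k + 2) = 2 - (6 + k)*(2 + k) = 2 - (2 + k)*(6 + k))
v(R, I) = 2 - R
(v(11, 6) + (c(d, 2) + 0)²)² = ((2 - 1*11) + ((-10 - 1*(-3)² - 8*(-3)) + 0)²)² = ((2 - 11) + ((-10 - 1*9 + 24) + 0)²)² = (-9 + ((-10 - 9 + 24) + 0)²)² = (-9 + (5 + 0)²)² = (-9 + 5²)² = (-9 + 25)² = 16² = 256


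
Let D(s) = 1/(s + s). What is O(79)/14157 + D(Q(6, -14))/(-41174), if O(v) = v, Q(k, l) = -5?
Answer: 32541617/5829003180 ≈ 0.0055827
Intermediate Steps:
D(s) = 1/(2*s)
O(79)/14157 + D(Q(6, -14))/(-41174) = 79/14157 + ((½)/(-5))/(-41174) = 79*(1/14157) + ((½)*(-⅕))*(-1/41174) = 79/14157 - ⅒*(-1/41174) = 79/14157 + 1/411740 = 32541617/5829003180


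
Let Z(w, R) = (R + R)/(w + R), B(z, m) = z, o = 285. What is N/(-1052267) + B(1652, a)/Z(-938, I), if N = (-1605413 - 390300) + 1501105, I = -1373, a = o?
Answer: 2009336841346/1444762591 ≈ 1390.8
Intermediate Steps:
a = 285
N = -494608 (N = -1995713 + 1501105 = -494608)
Z(w, R) = 2*R/(R + w) (Z(w, R) = (2*R)/(R + w) = 2*R/(R + w))
N/(-1052267) + B(1652, a)/Z(-938, I) = -494608/(-1052267) + 1652/((2*(-1373)/(-1373 - 938))) = -494608*(-1/1052267) + 1652/((2*(-1373)/(-2311))) = 494608/1052267 + 1652/((2*(-1373)*(-1/2311))) = 494608/1052267 + 1652/(2746/2311) = 494608/1052267 + 1652*(2311/2746) = 494608/1052267 + 1908886/1373 = 2009336841346/1444762591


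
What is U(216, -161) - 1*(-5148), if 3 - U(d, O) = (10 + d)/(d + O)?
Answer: 283079/55 ≈ 5146.9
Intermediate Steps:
U(d, O) = 3 - (10 + d)/(O + d) (U(d, O) = 3 - (10 + d)/(d + O) = 3 - (10 + d)/(O + d))
U(216, -161) - 1*(-5148) = (-10 + 2*216 + 3*(-161))/(-161 + 216) - 1*(-5148) = (-10 + 432 - 483)/55 + 5148 = (1/55)*(-61) + 5148 = -61/55 + 5148 = 283079/55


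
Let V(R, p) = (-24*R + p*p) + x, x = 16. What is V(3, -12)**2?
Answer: 7744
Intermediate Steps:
V(R, p) = 16 + p**2 - 24*R (V(R, p) = (-24*R + p*p) + 16 = (-24*R + p**2) + 16 = (p**2 - 24*R) + 16 = 16 + p**2 - 24*R)
V(3, -12)**2 = (16 + (-12)**2 - 24*3)**2 = (16 + 144 - 72)**2 = 88**2 = 7744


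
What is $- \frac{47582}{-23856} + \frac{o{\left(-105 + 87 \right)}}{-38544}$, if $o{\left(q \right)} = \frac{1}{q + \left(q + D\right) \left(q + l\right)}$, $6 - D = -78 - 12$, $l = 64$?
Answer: $\frac{19486256389}{9769747680} \approx 1.9946$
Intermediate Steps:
$D = 96$ ($D = 6 - \left(-78 - 12\right) = 6 - -90 = 6 + 90 = 96$)
$o{\left(q \right)} = \frac{1}{q + \left(64 + q\right) \left(96 + q\right)}$ ($o{\left(q \right)} = \frac{1}{q + \left(q + 96\right) \left(q + 64\right)} = \frac{1}{q + \left(96 + q\right) \left(64 + q\right)} = \frac{1}{q + \left(64 + q\right) \left(96 + q\right)}$)
$- \frac{47582}{-23856} + \frac{o{\left(-105 + 87 \right)}}{-38544} = - \frac{47582}{-23856} + \frac{1}{\left(6144 + \left(-105 + 87\right)^{2} + 161 \left(-105 + 87\right)\right) \left(-38544\right)} = \left(-47582\right) \left(- \frac{1}{23856}\right) + \frac{1}{6144 + \left(-18\right)^{2} + 161 \left(-18\right)} \left(- \frac{1}{38544}\right) = \frac{23791}{11928} + \frac{1}{6144 + 324 - 2898} \left(- \frac{1}{38544}\right) = \frac{23791}{11928} + \frac{1}{3570} \left(- \frac{1}{38544}\right) = \frac{23791}{11928} - \frac{1}{137602080} = \frac{19486256389}{9769747680}$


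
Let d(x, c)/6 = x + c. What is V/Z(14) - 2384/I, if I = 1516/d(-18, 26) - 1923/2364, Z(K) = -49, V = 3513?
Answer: -132922161/891065 ≈ -149.17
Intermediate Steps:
d(x, c) = 6*c + 6*x (d(x, c) = 6*(x + c) = 6*(c + x) = 6*c + 6*x)
I = 18185/591 (I = 1516/(6*26 + 6*(-18)) - 1923/2364 = 1516/(156 - 108) - 1923*1/2364 = 1516/48 - 641/788 = 1516*(1/48) - 641/788 = 379/12 - 641/788 = 18185/591 ≈ 30.770)
V/Z(14) - 2384/I = 3513/(-49) - 2384/18185/591 = 3513*(-1/49) - 2384*591/18185 = -3513/49 - 1408944/18185 = -132922161/891065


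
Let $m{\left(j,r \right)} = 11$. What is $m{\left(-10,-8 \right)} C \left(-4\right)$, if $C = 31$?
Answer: $-1364$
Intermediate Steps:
$m{\left(-10,-8 \right)} C \left(-4\right) = 11 \cdot 31 \left(-4\right) = 341 \left(-4\right) = -1364$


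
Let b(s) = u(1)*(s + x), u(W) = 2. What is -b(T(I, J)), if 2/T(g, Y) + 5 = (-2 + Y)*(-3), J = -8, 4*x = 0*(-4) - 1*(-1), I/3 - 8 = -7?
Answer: -33/50 ≈ -0.66000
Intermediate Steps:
I = 3 (I = 24 + 3*(-7) = 24 - 21 = 3)
x = ¼ (x = (0*(-4) - 1*(-1))/4 = (0 + 1)/4 = (¼)*1 = ¼ ≈ 0.25000)
T(g, Y) = 2/(1 - 3*Y) (T(g, Y) = 2/(-5 + (-2 + Y)*(-3)) = 2/(-5 + (6 - 3*Y)) = 2/(1 - 3*Y))
b(s) = ½ + 2*s (b(s) = 2*(s + ¼) = 2*(¼ + s) = ½ + 2*s)
-b(T(I, J)) = -(½ + 2*(-2/(-1 + 3*(-8)))) = -(½ + 2*(-2/(-1 - 24))) = -(½ + 2*(-2/(-25))) = -(½ + 2*(-2*(-1/25))) = -(½ + 2*(2/25)) = -(½ + 4/25) = -1*33/50 = -33/50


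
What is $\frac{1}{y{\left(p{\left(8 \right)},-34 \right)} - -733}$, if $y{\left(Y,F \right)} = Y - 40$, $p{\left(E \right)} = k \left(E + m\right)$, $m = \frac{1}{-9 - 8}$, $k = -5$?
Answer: $\frac{17}{11106} \approx 0.0015307$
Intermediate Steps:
$m = - \frac{1}{17}$ ($m = \frac{1}{-17} = - \frac{1}{17} \approx -0.058824$)
$p{\left(E \right)} = \frac{5}{17} - 5 E$ ($p{\left(E \right)} = - 5 \left(E - \frac{1}{17}\right) = - 5 \left(- \frac{1}{17} + E\right) = \frac{5}{17} - 5 E$)
$y{\left(Y,F \right)} = -40 + Y$
$\frac{1}{y{\left(p{\left(8 \right)},-34 \right)} - -733} = \frac{1}{\left(-40 + \left(\frac{5}{17} - 40\right)\right) - -733} = \frac{1}{\left(-40 + \left(\frac{5}{17} - 40\right)\right) + \left(-41 + 774\right)} = \frac{1}{\left(-40 - \frac{675}{17}\right) + 733} = \frac{1}{- \frac{1355}{17} + 733} = \frac{1}{\frac{11106}{17}} = \frac{17}{11106}$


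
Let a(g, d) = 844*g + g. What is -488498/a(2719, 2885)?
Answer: -488498/2297555 ≈ -0.21262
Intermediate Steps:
a(g, d) = 845*g
-488498/a(2719, 2885) = -488498/(845*2719) = -488498/2297555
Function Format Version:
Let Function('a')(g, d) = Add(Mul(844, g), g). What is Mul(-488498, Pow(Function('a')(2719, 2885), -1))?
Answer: Rational(-488498, 2297555) ≈ -0.21262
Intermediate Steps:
Function('a')(g, d) = Mul(845, g)
Mul(-488498, Pow(Function('a')(2719, 2885), -1)) = Mul(-488498, Pow(Mul(845, 2719), -1)) = Mul(-488498, Pow(2297555, -1)) = Mul(-488498, Rational(1, 2297555)) = Rational(-488498, 2297555)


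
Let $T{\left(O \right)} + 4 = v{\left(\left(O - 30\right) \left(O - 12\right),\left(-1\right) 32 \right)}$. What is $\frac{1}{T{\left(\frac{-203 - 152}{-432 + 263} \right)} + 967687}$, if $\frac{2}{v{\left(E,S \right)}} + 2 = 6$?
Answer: $\frac{2}{1935367} \approx 1.0334 \cdot 10^{-6}$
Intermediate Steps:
$v{\left(E,S \right)} = \frac{1}{2}$ ($v{\left(E,S \right)} = \frac{2}{-2 + 6} = \frac{2}{4} = 2 \cdot \frac{1}{4} = \frac{1}{2}$)
$T{\left(O \right)} = - \frac{7}{2}$ ($T{\left(O \right)} = -4 + \frac{1}{2} = - \frac{7}{2}$)
$\frac{1}{T{\left(\frac{-203 - 152}{-432 + 263} \right)} + 967687} = \frac{1}{- \frac{7}{2} + 967687} = \frac{1}{\frac{1935367}{2}} = \frac{2}{1935367}$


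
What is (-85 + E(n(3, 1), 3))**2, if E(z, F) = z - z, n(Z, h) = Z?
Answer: 7225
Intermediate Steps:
E(z, F) = 0
(-85 + E(n(3, 1), 3))**2 = (-85 + 0)**2 = (-85)**2 = 7225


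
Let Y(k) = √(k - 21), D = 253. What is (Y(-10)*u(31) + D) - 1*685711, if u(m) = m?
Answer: -685458 + 31*I*√31 ≈ -6.8546e+5 + 172.6*I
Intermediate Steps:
Y(k) = √(-21 + k)
(Y(-10)*u(31) + D) - 1*685711 = (√(-21 - 10)*31 + 253) - 1*685711 = (√(-31)*31 + 253) - 685711 = ((I*√31)*31 + 253) - 685711 = (31*I*√31 + 253) - 685711 = (253 + 31*I*√31) - 685711 = -685458 + 31*I*√31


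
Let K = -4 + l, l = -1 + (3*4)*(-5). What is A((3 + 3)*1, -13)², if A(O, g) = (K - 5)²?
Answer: 24010000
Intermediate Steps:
l = -61 (l = -1 + 12*(-5) = -1 - 60 = -61)
K = -65 (K = -4 - 61 = -65)
A(O, g) = 4900 (A(O, g) = (-65 - 5)² = (-70)² = 4900)
A((3 + 3)*1, -13)² = 4900² = 24010000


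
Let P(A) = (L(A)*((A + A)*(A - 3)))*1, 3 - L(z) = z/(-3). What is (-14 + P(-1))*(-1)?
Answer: -22/3 ≈ -7.3333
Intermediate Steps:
L(z) = 3 + z/3 (L(z) = 3 - z/(-3) = 3 - z*(-1)/3 = 3 - (-1)*z/3 = 3 + z/3)
P(A) = 2*A*(-3 + A)*(3 + A/3) (P(A) = ((3 + A/3)*((A + A)*(A - 3)))*1 = ((3 + A/3)*((2*A)*(-3 + A)))*1 = ((3 + A/3)*(2*A*(-3 + A)))*1 = (2*A*(-3 + A)*(3 + A/3))*1 = 2*A*(-3 + A)*(3 + A/3))
(-14 + P(-1))*(-1) = (-14 + (2/3)*(-1)*(-3 - 1)*(9 - 1))*(-1) = (-14 + (2/3)*(-1)*(-4)*8)*(-1) = (-14 + 64/3)*(-1) = (22/3)*(-1) = -22/3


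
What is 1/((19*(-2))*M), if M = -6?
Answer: 1/228 ≈ 0.0043860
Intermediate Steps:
1/((19*(-2))*M) = 1/((19*(-2))*(-6)) = 1/(-38*(-6)) = 1/228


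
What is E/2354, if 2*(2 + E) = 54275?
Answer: 54271/4708 ≈ 11.527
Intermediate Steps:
E = 54271/2 (E = -2 + (1/2)*54275 = -2 + 54275/2 = 54271/2 ≈ 27136.)
E/2354 = (54271/2)/2354 = (54271/2)*(1/2354) = 54271/4708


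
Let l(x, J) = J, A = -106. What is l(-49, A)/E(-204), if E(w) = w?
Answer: 53/102 ≈ 0.51961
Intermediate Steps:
l(-49, A)/E(-204) = -106/(-204) = -106*(-1/204) = 53/102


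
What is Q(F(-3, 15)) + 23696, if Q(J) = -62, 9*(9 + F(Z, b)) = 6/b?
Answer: 23634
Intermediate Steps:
F(Z, b) = -9 + 2/(3*b) (F(Z, b) = -9 + (6/b)/9 = -9 + 2/(3*b))
Q(F(-3, 15)) + 23696 = -62 + 23696 = 23634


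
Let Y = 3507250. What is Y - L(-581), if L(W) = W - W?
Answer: 3507250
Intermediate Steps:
L(W) = 0
Y - L(-581) = 3507250 - 1*0 = 3507250 + 0 = 3507250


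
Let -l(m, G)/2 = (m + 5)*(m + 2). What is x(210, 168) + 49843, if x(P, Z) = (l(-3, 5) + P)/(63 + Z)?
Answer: 11513947/231 ≈ 49844.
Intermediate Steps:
l(m, G) = -2*(2 + m)*(5 + m) (l(m, G) = -2*(m + 5)*(m + 2) = -2*(5 + m)*(2 + m) = -2*(2 + m)*(5 + m))
x(P, Z) = (4 + P)/(63 + Z) (x(P, Z) = ((-20 - 14*(-3) - 2*(-3)**2) + P)/(63 + Z) = ((-20 + 42 - 2*9) + P)/(63 + Z) = ((-20 + 42 - 18) + P)/(63 + Z) = (4 + P)/(63 + Z))
x(210, 168) + 49843 = (4 + 210)/(63 + 168) + 49843 = 214/231 + 49843 = 11513947/231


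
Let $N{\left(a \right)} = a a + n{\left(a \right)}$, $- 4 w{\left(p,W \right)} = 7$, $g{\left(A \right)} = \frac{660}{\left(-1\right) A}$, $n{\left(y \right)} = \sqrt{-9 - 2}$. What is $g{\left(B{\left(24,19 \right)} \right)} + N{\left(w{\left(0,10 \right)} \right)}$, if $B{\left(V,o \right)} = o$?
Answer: $- \frac{9629}{304} + i \sqrt{11} \approx -31.674 + 3.3166 i$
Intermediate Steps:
$n{\left(y \right)} = i \sqrt{11}$ ($n{\left(y \right)} = \sqrt{-11} = i \sqrt{11}$)
$g{\left(A \right)} = - \frac{660}{A}$ ($g{\left(A \right)} = 660 \left(- \frac{1}{A}\right) = - \frac{660}{A}$)
$w{\left(p,W \right)} = - \frac{7}{4}$ ($w{\left(p,W \right)} = \left(- \frac{1}{4}\right) 7 = - \frac{7}{4}$)
$N{\left(a \right)} = a^{2} + i \sqrt{11}$ ($N{\left(a \right)} = a a + i \sqrt{11} = a^{2} + i \sqrt{11}$)
$g{\left(B{\left(24,19 \right)} \right)} + N{\left(w{\left(0,10 \right)} \right)} = - \frac{660}{19} + \left(\left(- \frac{7}{4}\right)^{2} + i \sqrt{11}\right) = \left(-660\right) \frac{1}{19} + \left(\frac{49}{16} + i \sqrt{11}\right) = - \frac{660}{19} + \left(\frac{49}{16} + i \sqrt{11}\right) = - \frac{9629}{304} + i \sqrt{11}$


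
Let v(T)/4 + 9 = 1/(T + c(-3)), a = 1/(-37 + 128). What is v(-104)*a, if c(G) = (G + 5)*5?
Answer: -242/611 ≈ -0.39607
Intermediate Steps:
c(G) = 25 + 5*G (c(G) = (5 + G)*5 = 25 + 5*G)
a = 1/91 ≈ 0.010989
v(T) = -36 + 4/(10 + T) (v(T) = -36 + 4/(T + (25 + 5*(-3))) = -36 + 4/(T + (25 - 15)) = -36 + 4/(T + 10) = -36 + 4/(10 + T))
v(-104)*a = (4*(-89 - 9*(-104))/(10 - 104))*(1/91) = (4*(-89 + 936)/(-94))*(1/91) = (4*(-1/94)*847)*(1/91) = -1694/47*1/91 = -242/611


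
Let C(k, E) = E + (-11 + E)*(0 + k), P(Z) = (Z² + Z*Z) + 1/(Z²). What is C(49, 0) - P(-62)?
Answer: -31624589/3844 ≈ -8227.0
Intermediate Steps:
P(Z) = Z⁻² + 2*Z² (P(Z) = (Z² + Z²) + Z⁻² = 2*Z² + Z⁻² = Z⁻² + 2*Z²)
C(k, E) = E + k*(-11 + E) (C(k, E) = E + (-11 + E)*k = E + k*(-11 + E))
C(49, 0) - P(-62) = (0 - 11*49 + 0*49) - (1 + 2*(-62)⁴)/(-62)² = (0 - 539 + 0) - (1 + 2*14776336)/3844 = -539 - (1 + 29552672)/3844 = -539 - 29552673/3844 = -31624589/3844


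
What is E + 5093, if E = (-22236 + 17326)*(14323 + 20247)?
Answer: -169733607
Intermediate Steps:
E = -169738700 (E = -4910*34570 = -169738700)
E + 5093 = -169738700 + 5093 = -169733607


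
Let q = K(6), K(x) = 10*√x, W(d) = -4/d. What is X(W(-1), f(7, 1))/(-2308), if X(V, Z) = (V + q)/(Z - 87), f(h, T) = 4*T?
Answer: 1/47891 + 5*√6/95782 ≈ 0.00014875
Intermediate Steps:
q = 10*√6 ≈ 24.495
X(V, Z) = (V + 10*√6)/(-87 + Z) (X(V, Z) = (V + 10*√6)/(Z - 87) = (V + 10*√6)/(-87 + Z))
X(W(-1), f(7, 1))/(-2308) = ((-4/(-1) + 10*√6)/(-87 + 4*1))/(-2308) = ((-4*(-1) + 10*√6)/(-87 + 4))*(-1/2308) = ((4 + 10*√6)/(-83))*(-1/2308) = -(4 + 10*√6)/83*(-1/2308) = (-4/83 - 10*√6/83)*(-1/2308) = 1/47891 + 5*√6/95782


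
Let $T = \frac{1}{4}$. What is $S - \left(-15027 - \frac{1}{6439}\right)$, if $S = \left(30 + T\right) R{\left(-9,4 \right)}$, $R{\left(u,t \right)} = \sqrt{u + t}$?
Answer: $\frac{96758854}{6439} + \frac{121 i \sqrt{5}}{4} \approx 15027.0 + 67.641 i$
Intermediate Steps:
$R{\left(u,t \right)} = \sqrt{t + u}$
$T = \frac{1}{4} \approx 0.25$
$S = \frac{121 i \sqrt{5}}{4}$ ($S = \left(30 + \frac{1}{4}\right) \sqrt{4 - 9} = \frac{121 \sqrt{-5}}{4} = \frac{121 i \sqrt{5}}{4} \approx 67.641 i$)
$S - \left(-15027 - \frac{1}{6439}\right) = \frac{121 i \sqrt{5}}{4} - \left(-15027 - \frac{1}{6439}\right) = \frac{121 i \sqrt{5}}{4} - - \frac{96758854}{6439} = \frac{121 i \sqrt{5}}{4} + \frac{96758854}{6439} = \frac{96758854}{6439} + \frac{121 i \sqrt{5}}{4}$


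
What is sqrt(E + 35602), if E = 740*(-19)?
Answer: sqrt(21542) ≈ 146.77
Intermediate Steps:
E = -14060
sqrt(E + 35602) = sqrt(-14060 + 35602) = sqrt(21542)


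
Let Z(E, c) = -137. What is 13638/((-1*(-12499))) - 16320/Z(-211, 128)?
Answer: 205852086/1712363 ≈ 120.22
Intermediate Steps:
13638/((-1*(-12499))) - 16320/Z(-211, 128) = 13638/((-1*(-12499))) - 16320/(-137) = 13638/12499 - 16320*(-1/137) = 13638*(1/12499) + 16320/137 = 13638/12499 + 16320/137 = 205852086/1712363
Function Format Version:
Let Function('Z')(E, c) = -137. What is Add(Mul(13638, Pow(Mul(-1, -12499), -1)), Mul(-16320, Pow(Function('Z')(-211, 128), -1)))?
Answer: Rational(205852086, 1712363) ≈ 120.22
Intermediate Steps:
Add(Mul(13638, Pow(Mul(-1, -12499), -1)), Mul(-16320, Pow(Function('Z')(-211, 128), -1))) = Add(Mul(13638, Pow(Mul(-1, -12499), -1)), Mul(-16320, Pow(-137, -1))) = Add(Mul(13638, Pow(12499, -1)), Mul(-16320, Rational(-1, 137))) = Add(Mul(13638, Rational(1, 12499)), Rational(16320, 137)) = Add(Rational(13638, 12499), Rational(16320, 137)) = Rational(205852086, 1712363)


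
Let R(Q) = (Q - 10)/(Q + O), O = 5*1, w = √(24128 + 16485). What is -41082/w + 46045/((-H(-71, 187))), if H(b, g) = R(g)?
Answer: -2946880/59 - 41082*√40613/40613 ≈ -50151.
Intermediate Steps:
w = √40613 ≈ 201.53
O = 5
R(Q) = (-10 + Q)/(5 + Q) (R(Q) = (Q - 10)/(Q + 5) = (-10 + Q)/(5 + Q))
H(b, g) = (-10 + g)/(5 + g)
-41082/w + 46045/((-H(-71, 187))) = -41082*√40613/40613 + 46045/((-(-10 + 187)/(5 + 187))) = -41082*√40613/40613 + 46045/((-177/192)) = -41082*√40613/40613 + 46045/((-1*59/64)) = -41082*√40613/40613 + 46045/(-59/64) = -41082*√40613/40613 + 46045*(-64/59) = -41082*√40613/40613 - 2946880/59 = -2946880/59 - 41082*√40613/40613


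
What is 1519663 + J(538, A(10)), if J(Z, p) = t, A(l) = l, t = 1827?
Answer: 1521490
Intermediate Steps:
J(Z, p) = 1827
1519663 + J(538, A(10)) = 1519663 + 1827 = 1521490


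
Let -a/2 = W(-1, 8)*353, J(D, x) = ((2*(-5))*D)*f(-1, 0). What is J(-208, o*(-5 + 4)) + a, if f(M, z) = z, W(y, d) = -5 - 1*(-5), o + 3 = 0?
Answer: 0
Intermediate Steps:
o = -3 (o = -3 + 0 = -3)
W(y, d) = 0 (W(y, d) = -5 + 5 = 0)
J(D, x) = 0 (J(D, x) = ((2*(-5))*D)*0 = -10*D*0 = 0)
a = 0 (a = -0*353 = -2*0 = 0)
J(-208, o*(-5 + 4)) + a = 0 + 0 = 0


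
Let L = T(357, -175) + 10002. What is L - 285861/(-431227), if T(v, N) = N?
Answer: 4237953590/431227 ≈ 9827.7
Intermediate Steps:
L = 9827 (L = -175 + 10002 = 9827)
L - 285861/(-431227) = 9827 - 285861/(-431227) = 9827 - 285861*(-1/431227) = 9827 + 285861/431227 = 4237953590/431227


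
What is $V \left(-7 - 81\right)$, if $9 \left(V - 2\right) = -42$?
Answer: $\frac{704}{3} \approx 234.67$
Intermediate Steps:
$V = - \frac{8}{3}$ ($V = 2 + \frac{1}{9} \left(-42\right) = 2 - \frac{14}{3} = - \frac{8}{3} \approx -2.6667$)
$V \left(-7 - 81\right) = - \frac{8 \left(-7 - 81\right)}{3} = \left(- \frac{8}{3}\right) \left(-88\right) = \frac{704}{3}$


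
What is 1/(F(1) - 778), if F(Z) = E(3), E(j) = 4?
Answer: -1/774 ≈ -0.0012920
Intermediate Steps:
F(Z) = 4
1/(F(1) - 778) = 1/(4 - 778) = 1/(-774) = -1/774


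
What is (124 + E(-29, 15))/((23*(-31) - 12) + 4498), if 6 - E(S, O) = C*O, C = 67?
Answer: -125/539 ≈ -0.23191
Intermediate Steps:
E(S, O) = 6 - 67*O
(124 + E(-29, 15))/((23*(-31) - 12) + 4498) = (124 + (6 - 67*15))/((23*(-31) - 12) + 4498) = (124 + (6 - 1005))/((-713 - 12) + 4498) = (124 - 999)/(-725 + 4498) = -875/3773 = -875*1/3773 = -125/539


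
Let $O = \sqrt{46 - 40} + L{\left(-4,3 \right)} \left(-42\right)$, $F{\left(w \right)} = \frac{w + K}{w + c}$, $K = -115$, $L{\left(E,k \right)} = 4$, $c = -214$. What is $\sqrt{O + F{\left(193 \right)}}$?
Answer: $\frac{\sqrt{-8414 + 49 \sqrt{6}}}{7} \approx 13.01 i$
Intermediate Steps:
$F{\left(w \right)} = \frac{-115 + w}{-214 + w}$ ($F{\left(w \right)} = \frac{w - 115}{w - 214} = \frac{-115 + w}{-214 + w}$)
$O = -168 + \sqrt{6}$ ($O = \sqrt{46 - 40} + 4 \left(-42\right) = \sqrt{6} - 168 = -168 + \sqrt{6} \approx -165.55$)
$\sqrt{O + F{\left(193 \right)}} = \sqrt{\left(-168 + \sqrt{6}\right) + \frac{-115 + 193}{-214 + 193}} = \sqrt{\left(-168 + \sqrt{6}\right) + \frac{1}{-21} \cdot 78} = \sqrt{\left(-168 + \sqrt{6}\right) - \frac{26}{7}} = \sqrt{- \frac{1202}{7} + \sqrt{6}}$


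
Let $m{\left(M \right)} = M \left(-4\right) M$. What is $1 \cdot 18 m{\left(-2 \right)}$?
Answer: $-288$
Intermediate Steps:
$m{\left(M \right)} = - 4 M^{2}$ ($m{\left(M \right)} = - 4 M M = - 4 M^{2}$)
$1 \cdot 18 m{\left(-2 \right)} = 1 \cdot 18 \left(- 4 \left(-2\right)^{2}\right) = 18 \left(\left(-4\right) 4\right) = 18 \left(-16\right) = -288$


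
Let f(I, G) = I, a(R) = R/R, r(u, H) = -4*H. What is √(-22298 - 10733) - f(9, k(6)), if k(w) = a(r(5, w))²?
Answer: -9 + I*√33031 ≈ -9.0 + 181.74*I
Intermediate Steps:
a(R) = 1
k(w) = 1 (k(w) = 1² = 1)
√(-22298 - 10733) - f(9, k(6)) = √(-22298 - 10733) - 1*9 = √(-33031) - 9 = I*√33031 - 9 = -9 + I*√33031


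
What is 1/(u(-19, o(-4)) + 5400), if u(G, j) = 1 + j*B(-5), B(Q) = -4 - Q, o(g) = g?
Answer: 1/5397 ≈ 0.00018529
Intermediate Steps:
u(G, j) = 1 + j (u(G, j) = 1 + j*(-4 - 1*(-5)) = 1 + j*(-4 + 5) = 1 + j*1 = 1 + j)
1/(u(-19, o(-4)) + 5400) = 1/((1 - 4) + 5400) = 1/(-3 + 5400) = 1/5397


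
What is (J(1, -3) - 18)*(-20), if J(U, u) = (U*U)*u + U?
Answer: 400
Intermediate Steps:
J(U, u) = U + u*U**2 (J(U, u) = U**2*u + U = u*U**2 + U = U + u*U**2)
(J(1, -3) - 18)*(-20) = (1*(1 + 1*(-3)) - 18)*(-20) = (1*(1 - 3) - 18)*(-20) = (1*(-2) - 18)*(-20) = (-2 - 18)*(-20) = -20*(-20) = 400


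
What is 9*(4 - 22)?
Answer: -162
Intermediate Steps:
9*(4 - 22) = 9*(-18) = -162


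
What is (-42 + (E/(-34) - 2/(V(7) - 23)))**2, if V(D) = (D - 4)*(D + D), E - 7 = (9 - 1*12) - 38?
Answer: 609961/361 ≈ 1689.6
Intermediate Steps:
E = -34 (E = 7 + ((9 - 1*12) - 38) = 7 + ((9 - 12) - 38) = 7 + (-3 - 38) = 7 - 41 = -34)
V(D) = 2*D*(-4 + D) (V(D) = (-4 + D)*(2*D) = 2*D*(-4 + D))
(-42 + (E/(-34) - 2/(V(7) - 23)))**2 = (-42 + (-34/(-34) - 2/(2*7*(-4 + 7) - 23)))**2 = (-42 + (-34*(-1/34) - 2/(2*7*3 - 23)))**2 = (-42 + (1 - 2/(42 - 23)))**2 = (-42 + (1 - 2/19))**2 = (-42 + 17/19)**2 = (-781/19)**2 = 609961/361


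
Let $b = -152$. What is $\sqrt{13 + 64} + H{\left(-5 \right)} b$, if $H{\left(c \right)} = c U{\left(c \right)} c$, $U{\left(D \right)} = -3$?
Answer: $11400 + \sqrt{77} \approx 11409.0$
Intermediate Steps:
$H{\left(c \right)} = - 3 c^{2}$ ($H{\left(c \right)} = c \left(-3\right) c = - 3 c c = - 3 c^{2}$)
$\sqrt{13 + 64} + H{\left(-5 \right)} b = \sqrt{13 + 64} + - 3 \left(-5\right)^{2} \left(-152\right) = \sqrt{77} + \left(-3\right) 25 \left(-152\right) = \sqrt{77} - -11400 = \sqrt{77} + 11400 = 11400 + \sqrt{77}$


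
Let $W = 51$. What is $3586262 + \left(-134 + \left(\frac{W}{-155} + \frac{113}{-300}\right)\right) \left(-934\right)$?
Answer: $\frac{17261158621}{4650} \approx 3.7121 \cdot 10^{6}$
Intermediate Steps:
$3586262 + \left(-134 + \left(\frac{W}{-155} + \frac{113}{-300}\right)\right) \left(-934\right) = 3586262 + \left(-134 + \left(\frac{51}{-155} + \frac{113}{-300}\right)\right) \left(-934\right) = 3586262 + \left(-134 + \left(51 \left(- \frac{1}{155}\right) + 113 \left(- \frac{1}{300}\right)\right)\right) \left(-934\right) = 3586262 + \left(-134 - \frac{6563}{9300}\right) \left(-934\right) = 3586262 - - \frac{585040321}{4650} = 3586262 + \frac{585040321}{4650} = \frac{17261158621}{4650}$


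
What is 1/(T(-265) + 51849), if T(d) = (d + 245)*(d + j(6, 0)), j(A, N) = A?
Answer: 1/57029 ≈ 1.7535e-5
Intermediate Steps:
T(d) = (6 + d)*(245 + d) (T(d) = (d + 245)*(d + 6) = (245 + d)*(6 + d) = (6 + d)*(245 + d))
1/(T(-265) + 51849) = 1/((1470 + (-265)² + 251*(-265)) + 51849) = 1/((1470 + 70225 - 66515) + 51849) = 1/(5180 + 51849) = 1/57029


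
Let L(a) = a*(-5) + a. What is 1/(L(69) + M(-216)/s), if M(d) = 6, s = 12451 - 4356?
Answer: -8095/2234214 ≈ -0.0036232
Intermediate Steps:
L(a) = -4*a (L(a) = -5*a + a = -4*a)
s = 8095
1/(L(69) + M(-216)/s) = 1/(-4*69 + 6/8095) = 1/(-276 + 6*(1/8095)) = 1/(-276 + 6/8095) = 1/(-2234214/8095) = -8095/2234214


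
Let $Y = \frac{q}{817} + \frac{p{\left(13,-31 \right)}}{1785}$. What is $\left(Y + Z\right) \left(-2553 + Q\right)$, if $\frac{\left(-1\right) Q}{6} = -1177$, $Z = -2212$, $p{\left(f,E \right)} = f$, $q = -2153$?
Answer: $- \frac{4854226510872}{486115} \approx -9.9858 \cdot 10^{6}$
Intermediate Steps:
$Q = 7062$ ($Q = \left(-6\right) \left(-1177\right) = 7062$)
$Y = - \frac{3832484}{1458345}$ ($Y = - \frac{2153}{817} + \frac{13}{1785} = - \frac{3832484}{1458345} \approx -2.628$)
$\left(Y + Z\right) \left(-2553 + Q\right) = \left(- \frac{3832484}{1458345} - 2212\right) \left(-2553 + 7062\right) = \left(- \frac{3229691624}{1458345}\right) 4509 = - \frac{4854226510872}{486115}$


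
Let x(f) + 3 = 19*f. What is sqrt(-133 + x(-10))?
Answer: I*sqrt(326) ≈ 18.055*I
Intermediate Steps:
x(f) = -3 + 19*f
sqrt(-133 + x(-10)) = sqrt(-133 + (-3 + 19*(-10))) = sqrt(-133 + (-3 - 190)) = sqrt(-133 - 193) = sqrt(-326) = I*sqrt(326)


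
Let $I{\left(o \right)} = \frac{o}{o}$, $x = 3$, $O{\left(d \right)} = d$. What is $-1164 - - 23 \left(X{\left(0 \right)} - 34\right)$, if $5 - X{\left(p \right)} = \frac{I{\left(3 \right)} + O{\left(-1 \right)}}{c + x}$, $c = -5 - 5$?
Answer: $-1831$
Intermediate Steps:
$I{\left(o \right)} = 1$
$c = -10$ ($c = -5 - 5 = -10$)
$X{\left(p \right)} = 5$ ($X{\left(p \right)} = 5 - \frac{1 - 1}{-10 + 3} = 5 - \frac{0}{-7} = 5 - 0 \left(- \frac{1}{7}\right) = 5 - 0 = 5 + 0 = 5$)
$-1164 - - 23 \left(X{\left(0 \right)} - 34\right) = -1164 - - 23 \left(5 - 34\right) = -1164 - \left(-23\right) \left(-29\right) = -1164 - 667 = -1831$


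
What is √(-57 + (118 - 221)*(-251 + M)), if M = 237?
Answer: √1385 ≈ 37.216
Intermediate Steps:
√(-57 + (118 - 221)*(-251 + M)) = √(-57 + (118 - 221)*(-251 + 237)) = √(-57 - 103*(-14)) = √(-57 + 1442) = √1385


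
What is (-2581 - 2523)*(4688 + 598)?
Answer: -26979744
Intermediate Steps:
(-2581 - 2523)*(4688 + 598) = -5104*5286 = -26979744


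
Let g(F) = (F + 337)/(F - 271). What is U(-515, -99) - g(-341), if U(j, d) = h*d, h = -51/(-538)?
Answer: -773035/82314 ≈ -9.3913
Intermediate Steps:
g(F) = (337 + F)/(-271 + F)
h = 51/538 (h = -51*(-1/538) = 51/538 ≈ 0.094796)
U(j, d) = 51*d/538
U(-515, -99) - g(-341) = (51/538)*(-99) - (337 - 341)/(-271 - 341) = -5049/538 - (-4)/(-612) = -5049/538 - (-1)*(-4)/612 = -5049/538 - 1*1/153 = -5049/538 - 1/153 = -773035/82314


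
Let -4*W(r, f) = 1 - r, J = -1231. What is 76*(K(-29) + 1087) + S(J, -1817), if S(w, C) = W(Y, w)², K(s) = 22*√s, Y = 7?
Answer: 330457/4 + 1672*I*√29 ≈ 82614.0 + 9004.0*I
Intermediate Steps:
W(r, f) = -¼ + r/4 (W(r, f) = -(1 - r)/4 = -¼ + r/4)
S(w, C) = 9/4 (S(w, C) = (-¼ + (¼)*7)² = (-¼ + 7/4)² = (3/2)² = 9/4)
76*(K(-29) + 1087) + S(J, -1817) = 76*(22*√(-29) + 1087) + 9/4 = 76*(22*(I*√29) + 1087) + 9/4 = 76*(22*I*√29 + 1087) + 9/4 = 76*(1087 + 22*I*√29) + 9/4 = (82612 + 1672*I*√29) + 9/4 = 330457/4 + 1672*I*√29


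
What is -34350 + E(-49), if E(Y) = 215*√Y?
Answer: -34350 + 1505*I ≈ -34350.0 + 1505.0*I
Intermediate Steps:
-34350 + E(-49) = -34350 + 215*√(-49) = -34350 + 215*(7*I) = -34350 + 1505*I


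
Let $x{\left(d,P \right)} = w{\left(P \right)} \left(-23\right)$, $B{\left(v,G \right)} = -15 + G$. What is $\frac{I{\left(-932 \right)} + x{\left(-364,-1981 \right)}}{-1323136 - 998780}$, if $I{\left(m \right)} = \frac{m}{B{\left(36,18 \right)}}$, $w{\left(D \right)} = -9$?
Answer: $\frac{311}{6965748} \approx 4.4647 \cdot 10^{-5}$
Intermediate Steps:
$I{\left(m \right)} = \frac{m}{3}$ ($I{\left(m \right)} = \frac{m}{-15 + 18} = \frac{m}{3}$)
$x{\left(d,P \right)} = 207$ ($x{\left(d,P \right)} = \left(-9\right) \left(-23\right) = 207$)
$\frac{I{\left(-932 \right)} + x{\left(-364,-1981 \right)}}{-1323136 - 998780} = \frac{\frac{1}{3} \left(-932\right) + 207}{-1323136 - 998780} = \frac{- \frac{932}{3} + 207}{-2321916} = \left(- \frac{311}{3}\right) \left(- \frac{1}{2321916}\right) = \frac{311}{6965748}$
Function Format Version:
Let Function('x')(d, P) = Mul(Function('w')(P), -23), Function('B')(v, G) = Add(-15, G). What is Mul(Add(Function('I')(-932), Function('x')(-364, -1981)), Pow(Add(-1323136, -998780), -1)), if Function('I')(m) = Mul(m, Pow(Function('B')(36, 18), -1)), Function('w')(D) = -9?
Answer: Rational(311, 6965748) ≈ 4.4647e-5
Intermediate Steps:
Function('I')(m) = Mul(Rational(1, 3), m) (Function('I')(m) = Mul(m, Pow(Add(-15, 18), -1)) = Mul(m, Pow(3, -1)) = Mul(m, Rational(1, 3)) = Mul(Rational(1, 3), m))
Function('x')(d, P) = 207 (Function('x')(d, P) = Mul(-9, -23) = 207)
Mul(Add(Function('I')(-932), Function('x')(-364, -1981)), Pow(Add(-1323136, -998780), -1)) = Mul(Add(Mul(Rational(1, 3), -932), 207), Pow(Add(-1323136, -998780), -1)) = Mul(Add(Rational(-932, 3), 207), Pow(-2321916, -1)) = Mul(Rational(-311, 3), Rational(-1, 2321916)) = Rational(311, 6965748)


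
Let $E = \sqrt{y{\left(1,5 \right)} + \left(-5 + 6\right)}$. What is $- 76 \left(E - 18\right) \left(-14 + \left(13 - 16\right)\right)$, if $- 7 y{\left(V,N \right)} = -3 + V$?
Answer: $-23256 + \frac{3876 \sqrt{7}}{7} \approx -21791.0$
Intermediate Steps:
$y{\left(V,N \right)} = \frac{3}{7} - \frac{V}{7}$ ($y{\left(V,N \right)} = - \frac{-3 + V}{7} = \frac{3}{7} - \frac{V}{7}$)
$E = \frac{3 \sqrt{7}}{7}$ ($E = \sqrt{\left(\frac{3}{7} - \frac{1}{7}\right) + \left(-5 + 6\right)} = \sqrt{\left(\frac{3}{7} - \frac{1}{7}\right) + 1} = \sqrt{\frac{2}{7} + 1} = \sqrt{\frac{9}{7}} = \frac{3 \sqrt{7}}{7} \approx 1.1339$)
$- 76 \left(E - 18\right) \left(-14 + \left(13 - 16\right)\right) = - 76 \left(\frac{3 \sqrt{7}}{7} - 18\right) \left(-14 + \left(13 - 16\right)\right) = - 76 \left(-18 + \frac{3 \sqrt{7}}{7}\right) \left(-14 + \left(13 - 16\right)\right) = - 76 \left(-18 + \frac{3 \sqrt{7}}{7}\right) \left(-14 - 3\right) = - 76 \left(-18 + \frac{3 \sqrt{7}}{7}\right) \left(-17\right) = - 76 \left(306 - \frac{51 \sqrt{7}}{7}\right) = -23256 + \frac{3876 \sqrt{7}}{7}$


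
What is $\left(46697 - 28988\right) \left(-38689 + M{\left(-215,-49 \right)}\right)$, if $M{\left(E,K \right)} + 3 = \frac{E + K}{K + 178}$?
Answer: $- \frac{29465013396}{43} \approx -6.8523 \cdot 10^{8}$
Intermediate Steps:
$M{\left(E,K \right)} = -3 + \frac{E + K}{178 + K}$ ($M{\left(E,K \right)} = -3 + \frac{E + K}{K + 178} = -3 + \frac{E + K}{178 + K}$)
$\left(46697 - 28988\right) \left(-38689 + M{\left(-215,-49 \right)}\right) = \left(46697 - 28988\right) \left(-38689 + \frac{-534 - 215 - -98}{178 - 49}\right) = 17709 \left(-38689 + \frac{-534 - 215 + 98}{129}\right) = 17709 \left(-38689 + \frac{1}{129} \left(-651\right)\right) = 17709 \left(-38689 - \frac{217}{43}\right) = 17709 \left(- \frac{1663844}{43}\right) = - \frac{29465013396}{43}$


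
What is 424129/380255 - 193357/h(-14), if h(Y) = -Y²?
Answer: 73608095319/74529980 ≈ 987.63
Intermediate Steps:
424129/380255 - 193357/h(-14) = 424129/380255 - 193357/((-1*(-14)²)) = 424129*(1/380255) - 193357/((-1*196)) = 424129/380255 - 193357/(-196) = 424129/380255 - 193357*(-1/196) = 424129/380255 + 193357/196 = 73608095319/74529980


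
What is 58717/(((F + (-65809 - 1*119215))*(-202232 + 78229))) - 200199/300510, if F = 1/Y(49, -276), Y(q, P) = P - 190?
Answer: -9513140193577001/14279815292108058 ≈ -0.66619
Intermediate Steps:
Y(q, P) = -190 + P
F = -1/466 (F = 1/(-190 - 276) = 1/(-466) = -1/466 ≈ -0.0021459)
58717/(((F + (-65809 - 1*119215))*(-202232 + 78229))) - 200199/300510 = 58717/(((-1/466 + (-65809 - 1*119215))*(-202232 + 78229))) - 200199/300510 = 58717/(((-1/466 + (-65809 - 119215))*(-124003))) - 200199*1/300510 = 58717/(((-1/466 - 185024)*(-124003))) - 66733/100170 = 58717/((-86221185/466*(-124003))) - 66733/100170 = 58717/(10691685603555/466) - 66733/100170 = 58717*(466/10691685603555) - 66733/100170 = 27362122/10691685603555 - 66733/100170 = -9513140193577001/14279815292108058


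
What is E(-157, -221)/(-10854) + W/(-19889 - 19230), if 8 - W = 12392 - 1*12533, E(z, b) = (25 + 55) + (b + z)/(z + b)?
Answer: -59085/5241946 ≈ -0.011272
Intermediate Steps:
E(z, b) = 81 (E(z, b) = 80 + (b + z)/(b + z) = 80 + 1 = 81)
W = 149 (W = 8 - (12392 - 1*12533) = 8 - (12392 - 12533) = 8 - 1*(-141) = 8 + 141 = 149)
E(-157, -221)/(-10854) + W/(-19889 - 19230) = 81/(-10854) + 149/(-19889 - 19230) = 81*(-1/10854) + 149/(-39119) = -1/134 + 149*(-1/39119) = -1/134 - 149/39119 = -59085/5241946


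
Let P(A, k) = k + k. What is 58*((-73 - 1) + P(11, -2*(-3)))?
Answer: -3596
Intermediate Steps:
P(A, k) = 2*k
58*((-73 - 1) + P(11, -2*(-3))) = 58*((-73 - 1) + 2*(-2*(-3))) = 58*(-74 + 2*6) = 58*(-74 + 12) = 58*(-62) = -3596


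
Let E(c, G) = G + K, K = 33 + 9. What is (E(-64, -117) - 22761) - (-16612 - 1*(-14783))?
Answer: -21007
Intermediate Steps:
K = 42
E(c, G) = 42 + G (E(c, G) = G + 42 = 42 + G)
(E(-64, -117) - 22761) - (-16612 - 1*(-14783)) = ((42 - 117) - 22761) - (-16612 - 1*(-14783)) = (-75 - 22761) - (-16612 + 14783) = -22836 - 1*(-1829) = -22836 + 1829 = -21007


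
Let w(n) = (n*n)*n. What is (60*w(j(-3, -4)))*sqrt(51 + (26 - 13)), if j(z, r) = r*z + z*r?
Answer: 6635520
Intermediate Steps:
j(z, r) = 2*r*z (j(z, r) = r*z + r*z = 2*r*z)
w(n) = n**3 (w(n) = n**2*n = n**3)
(60*w(j(-3, -4)))*sqrt(51 + (26 - 13)) = (60*(2*(-4)*(-3))**3)*sqrt(51 + (26 - 13)) = (60*24**3)*sqrt(51 + 13) = (60*13824)*sqrt(64) = 829440*8 = 6635520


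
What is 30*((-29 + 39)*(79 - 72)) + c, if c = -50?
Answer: 2050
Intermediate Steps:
30*((-29 + 39)*(79 - 72)) + c = 30*((-29 + 39)*(79 - 72)) - 50 = 30*(10*7) - 50 = 30*70 - 50 = 2100 - 50 = 2050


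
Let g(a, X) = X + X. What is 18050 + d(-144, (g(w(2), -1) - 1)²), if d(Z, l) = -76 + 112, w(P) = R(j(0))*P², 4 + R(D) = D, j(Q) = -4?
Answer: 18086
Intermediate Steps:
R(D) = -4 + D
w(P) = -8*P² (w(P) = (-4 - 4)*P² = -8*P²)
g(a, X) = 2*X
d(Z, l) = 36
18050 + d(-144, (g(w(2), -1) - 1)²) = 18050 + 36 = 18086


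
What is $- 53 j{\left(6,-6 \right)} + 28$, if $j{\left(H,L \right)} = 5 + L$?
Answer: $81$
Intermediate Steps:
$- 53 j{\left(6,-6 \right)} + 28 = - 53 \left(5 - 6\right) + 28 = \left(-53\right) \left(-1\right) + 28 = 53 + 28 = 81$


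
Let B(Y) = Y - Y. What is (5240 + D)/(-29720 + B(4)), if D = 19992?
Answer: -3154/3715 ≈ -0.84899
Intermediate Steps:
B(Y) = 0
(5240 + D)/(-29720 + B(4)) = (5240 + 19992)/(-29720 + 0) = 25232/(-29720) = 25232*(-1/29720) = -3154/3715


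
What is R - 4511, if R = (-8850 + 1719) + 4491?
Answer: -7151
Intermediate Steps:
R = -2640 (R = -7131 + 4491 = -2640)
R - 4511 = -2640 - 4511 = -7151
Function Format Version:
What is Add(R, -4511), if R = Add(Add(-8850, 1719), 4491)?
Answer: -7151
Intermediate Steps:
R = -2640 (R = Add(-7131, 4491) = -2640)
Add(R, -4511) = Add(-2640, -4511) = -7151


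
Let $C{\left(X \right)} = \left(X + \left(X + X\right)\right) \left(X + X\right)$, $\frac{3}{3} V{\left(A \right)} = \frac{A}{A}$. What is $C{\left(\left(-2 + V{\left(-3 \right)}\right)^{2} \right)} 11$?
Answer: $66$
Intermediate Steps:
$V{\left(A \right)} = 1$ ($V{\left(A \right)} = \frac{A}{A} = 1$)
$C{\left(X \right)} = 6 X^{2}$ ($C{\left(X \right)} = \left(X + 2 X\right) 2 X = 3 X 2 X = 6 X^{2}$)
$C{\left(\left(-2 + V{\left(-3 \right)}\right)^{2} \right)} 11 = 6 \left(\left(-2 + 1\right)^{2}\right)^{2} \cdot 11 = 6 \left(\left(-1\right)^{2}\right)^{2} \cdot 11 = 6 \cdot 1^{2} \cdot 11 = 6 \cdot 1 \cdot 11 = 6 \cdot 11 = 66$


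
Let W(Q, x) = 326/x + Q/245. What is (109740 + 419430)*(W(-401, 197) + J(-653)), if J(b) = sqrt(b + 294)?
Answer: 92393082/9653 + 529170*I*sqrt(359) ≈ 9571.4 + 1.0026e+7*I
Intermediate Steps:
W(Q, x) = 326/x + Q/245 (W(Q, x) = 326/x + Q*(1/245) = 326/x + Q/245)
J(b) = sqrt(294 + b)
(109740 + 419430)*(W(-401, 197) + J(-653)) = (109740 + 419430)*((326/197 + (1/245)*(-401)) + sqrt(294 - 653)) = 529170*((326*(1/197) - 401/245) + sqrt(-359)) = 529170*((326/197 - 401/245) + I*sqrt(359)) = 529170*(873/48265 + I*sqrt(359)) = 92393082/9653 + 529170*I*sqrt(359)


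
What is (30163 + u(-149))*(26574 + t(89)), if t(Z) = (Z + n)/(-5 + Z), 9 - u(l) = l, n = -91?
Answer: 11280493449/14 ≈ 8.0575e+8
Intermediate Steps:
u(l) = 9 - l
t(Z) = (-91 + Z)/(-5 + Z) (t(Z) = (Z - 91)/(-5 + Z) = (-91 + Z)/(-5 + Z))
(30163 + u(-149))*(26574 + t(89)) = (30163 + (9 - 1*(-149)))*(26574 + (-91 + 89)/(-5 + 89)) = (30163 + (9 + 149))*(26574 - 2/84) = (30163 + 158)*(26574 + (1/84)*(-2)) = 30321*(26574 - 1/42) = 30321*(1116107/42) = 11280493449/14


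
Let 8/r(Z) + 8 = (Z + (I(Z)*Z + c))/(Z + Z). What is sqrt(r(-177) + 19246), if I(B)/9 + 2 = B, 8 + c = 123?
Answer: 5*sqrt(63816777137470)/287917 ≈ 138.73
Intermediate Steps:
c = 115 (c = -8 + 123 = 115)
I(B) = -18 + 9*B
r(Z) = 8/(-8 + (115 + Z + Z*(-18 + 9*Z))/(2*Z)) (r(Z) = 8/(-8 + (Z + ((-18 + 9*Z)*Z + 115))/(Z + Z)) = 8/(-8 + (Z + (Z*(-18 + 9*Z) + 115))/((2*Z))) = 8/(-8 + (Z + (115 + Z*(-18 + 9*Z)))*(1/(2*Z))) = 8/(-8 + (115 + Z + Z*(-18 + 9*Z))*(1/(2*Z))) = 8/(-8 + (115 + Z + Z*(-18 + 9*Z))/(2*Z)))
sqrt(r(-177) + 19246) = sqrt(16*(-177)/(115 - 33*(-177) + 9*(-177)**2) + 19246) = sqrt(16*(-177)/(115 + 5841 + 9*31329) + 19246) = sqrt(16*(-177)/(115 + 5841 + 281961) + 19246) = sqrt(16*(-177)/287917 + 19246) = sqrt(16*(-177)*(1/287917) + 19246) = sqrt(-2832/287917 + 19246) = sqrt(5541247750/287917) = 5*sqrt(63816777137470)/287917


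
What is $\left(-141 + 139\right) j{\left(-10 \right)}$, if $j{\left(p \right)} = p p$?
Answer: $-200$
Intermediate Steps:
$j{\left(p \right)} = p^{2}$
$\left(-141 + 139\right) j{\left(-10 \right)} = \left(-141 + 139\right) \left(-10\right)^{2} = \left(-2\right) 100 = -200$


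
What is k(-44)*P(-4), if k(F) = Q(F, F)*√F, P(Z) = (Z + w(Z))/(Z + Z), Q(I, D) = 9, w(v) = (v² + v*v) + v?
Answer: -54*I*√11 ≈ -179.1*I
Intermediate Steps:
w(v) = v + 2*v² (w(v) = (v² + v²) + v = 2*v² + v = v + 2*v²)
P(Z) = (Z + Z*(1 + 2*Z))/(2*Z) (P(Z) = (Z + Z*(1 + 2*Z))/(Z + Z) = (Z + Z*(1 + 2*Z))/((2*Z)) = (Z + Z*(1 + 2*Z))*(1/(2*Z)) = (Z + Z*(1 + 2*Z))/(2*Z))
k(F) = 9*√F
k(-44)*P(-4) = (9*√(-44))*(1 - 4) = (9*(2*I*√11))*(-3) = (18*I*√11)*(-3) = -54*I*√11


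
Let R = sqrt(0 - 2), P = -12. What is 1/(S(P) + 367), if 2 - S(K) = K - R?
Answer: 381/145163 - I*sqrt(2)/145163 ≈ 0.0026246 - 9.7422e-6*I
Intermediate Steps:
R = I*sqrt(2) (R = sqrt(-2) = I*sqrt(2) ≈ 1.4142*I)
S(K) = 2 - K + I*sqrt(2) (S(K) = 2 - (K - I*sqrt(2)) = 2 + (-K + I*sqrt(2)) = 2 - K + I*sqrt(2))
1/(S(P) + 367) = 1/((2 - 1*(-12) + I*sqrt(2)) + 367) = 1/((2 + 12 + I*sqrt(2)) + 367) = 1/((14 + I*sqrt(2)) + 367) = 1/(381 + I*sqrt(2))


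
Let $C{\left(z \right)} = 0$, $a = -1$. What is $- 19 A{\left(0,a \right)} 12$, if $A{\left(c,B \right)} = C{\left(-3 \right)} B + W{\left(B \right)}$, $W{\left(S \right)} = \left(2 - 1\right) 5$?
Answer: $-1140$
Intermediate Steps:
$W{\left(S \right)} = 5$ ($W{\left(S \right)} = 1 \cdot 5 = 5$)
$A{\left(c,B \right)} = 5$ ($A{\left(c,B \right)} = 0 B + 5 = 0 + 5 = 5$)
$- 19 A{\left(0,a \right)} 12 = \left(-19\right) 5 \cdot 12 = \left(-95\right) 12 = -1140$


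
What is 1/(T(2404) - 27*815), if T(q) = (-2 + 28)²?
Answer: -1/21329 ≈ -4.6885e-5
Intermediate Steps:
T(q) = 676 (T(q) = 26² = 676)
1/(T(2404) - 27*815) = 1/(676 - 27*815) = 1/(676 - 22005) = 1/(-21329) = -1/21329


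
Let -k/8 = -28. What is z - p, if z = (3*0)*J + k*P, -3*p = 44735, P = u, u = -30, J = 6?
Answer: 24575/3 ≈ 8191.7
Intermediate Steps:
k = 224 (k = -8*(-28) = 224)
P = -30
p = -44735/3 (p = -1/3*44735 = -44735/3 ≈ -14912.)
z = -6720 (z = (3*0)*6 + 224*(-30) = 0*6 - 6720 = 0 - 6720 = -6720)
z - p = -6720 - 1*(-44735/3) = -6720 + 44735/3 = 24575/3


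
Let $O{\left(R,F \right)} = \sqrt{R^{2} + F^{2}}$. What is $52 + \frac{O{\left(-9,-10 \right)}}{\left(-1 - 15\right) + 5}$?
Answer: $52 - \frac{\sqrt{181}}{11} \approx 50.777$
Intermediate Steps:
$O{\left(R,F \right)} = \sqrt{F^{2} + R^{2}}$
$52 + \frac{O{\left(-9,-10 \right)}}{\left(-1 - 15\right) + 5} = 52 + \frac{\sqrt{\left(-10\right)^{2} + \left(-9\right)^{2}}}{\left(-1 - 15\right) + 5} = 52 + \frac{\sqrt{100 + 81}}{\left(-1 - 15\right) + 5} = 52 + \frac{\sqrt{181}}{-16 + 5} = 52 + \frac{\sqrt{181}}{-11} = 52 + \sqrt{181} \left(- \frac{1}{11}\right) = 52 - \frac{\sqrt{181}}{11}$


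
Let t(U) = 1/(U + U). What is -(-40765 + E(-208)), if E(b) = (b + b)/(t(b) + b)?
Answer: 3527181629/86529 ≈ 40763.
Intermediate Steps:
t(U) = 1/(2*U)
E(b) = 2*b/(b + 1/(2*b)) (E(b) = (b + b)/(1/(2*b) + b) = (2*b)/(b + 1/(2*b)) = 2*b/(b + 1/(2*b)))
-(-40765 + E(-208)) = -(-40765 + 4*(-208)**2/(1 + 2*(-208)**2)) = -(-40765 + 4*43264/(1 + 2*43264)) = -(-40765 + 4*43264/(1 + 86528)) = -(-40765 + 4*43264/86529) = -(-40765 + 4*43264*(1/86529)) = -(-40765 + 173056/86529) = -1*(-3527181629/86529) = 3527181629/86529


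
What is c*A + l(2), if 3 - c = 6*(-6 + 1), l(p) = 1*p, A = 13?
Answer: 431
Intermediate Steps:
l(p) = p
c = 33 (c = 3 - 6*(-6 + 1) = 3 - 6*(-5) = 3 - 1*(-30) = 3 + 30 = 33)
c*A + l(2) = 33*13 + 2 = 429 + 2 = 431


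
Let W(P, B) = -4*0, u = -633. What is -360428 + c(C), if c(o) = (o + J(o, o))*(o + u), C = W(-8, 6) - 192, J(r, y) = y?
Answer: -43628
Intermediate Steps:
W(P, B) = 0
C = -192 (C = 0 - 192 = -192)
c(o) = 2*o*(-633 + o) (c(o) = (o + o)*(o - 633) = (2*o)*(-633 + o) = 2*o*(-633 + o))
-360428 + c(C) = -360428 + 2*(-192)*(-633 - 192) = -360428 + 2*(-192)*(-825) = -360428 + 316800 = -43628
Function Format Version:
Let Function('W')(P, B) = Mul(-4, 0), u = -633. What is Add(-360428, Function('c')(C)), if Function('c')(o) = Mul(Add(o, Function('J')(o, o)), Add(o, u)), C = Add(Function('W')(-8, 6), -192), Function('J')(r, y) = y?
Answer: -43628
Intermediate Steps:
Function('W')(P, B) = 0
C = -192 (C = Add(0, -192) = -192)
Function('c')(o) = Mul(2, o, Add(-633, o)) (Function('c')(o) = Mul(Add(o, o), Add(o, -633)) = Mul(Mul(2, o), Add(-633, o)) = Mul(2, o, Add(-633, o)))
Add(-360428, Function('c')(C)) = Add(-360428, Mul(2, -192, Add(-633, -192))) = Add(-360428, Mul(2, -192, -825)) = Add(-360428, 316800) = -43628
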